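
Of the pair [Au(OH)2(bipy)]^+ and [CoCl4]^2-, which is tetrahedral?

[CoCl4]^2-

For [Au(OH)2(bipy)]^+: Each hydroxide is −1; 2,2′-bipyridine is neutral; balancing the +1 overall charge requires Au(III). Au sits in group 11, so the d-electron count is 11 − 3 = 8. A 5d d⁸ ion has a large crystal-field splitting; square planar leaves the high-energy d_{x²−y²} orbital empty and maximises CFSE. → square planar.
For [CoCl4]^2-: Each chloride is −1; balancing the −2 overall charge requires Co(II). Cobalt is a group-9 element; Co(II) is therefore d⁷. For a high-spin 3d d⁷ ion with weak-field ligands the small Δₜ gives little square-planar CFSE advantage, so four ligands adopt the sterically favoured tetrahedral geometry. → tetrahedral.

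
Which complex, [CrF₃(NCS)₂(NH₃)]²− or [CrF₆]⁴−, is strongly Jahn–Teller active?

[CrF₆]⁴−

[CrF₃(NCS)₂(NH₃)]²−: Ligand charges: each fluoride is −1; each isothiocyanate is −1; ammonia is neutral. With an overall charge of −2 the chromium centre must be in the +3 oxidation state. Cr sits in group 6, so the d-electron count is 6 − 3 = 3. The d³ configuration leaves the e_g set evenly filled (or empty) — no strong Jahn–Teller driving force.
[CrF₆]⁴−: Each fluoride is −1; balancing the −4 overall charge requires Cr(II). Chromium is a group-6 element; Cr(II) is therefore d⁴. Fluoride is a weak-field ligand for a first-row metal, so the complex is high-spin. The t₂g³e_g¹ (high-spin) configuration has an unevenly filled e_g set; the Jahn–Teller theorem predicts a tetragonal distortion (typically axial elongation) to lift the degeneracy.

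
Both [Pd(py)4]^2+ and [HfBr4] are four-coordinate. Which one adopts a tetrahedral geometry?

For [Pd(py)4]^2+: Ligand charges: pyridine is neutral. With an overall charge of +2 the palladium centre must be in the +2 oxidation state. Pd sits in group 10, so the d-electron count is 10 − 2 = 8. A 4d d⁸ ion has a large crystal-field splitting; square planar leaves the high-energy d_{x²−y²} orbital empty and maximises CFSE. → square planar.
For [HfBr4]: Ligand charges: each bromide is −1. With an overall charge of 0 the hafnium centre must be in the +4 oxidation state. Hf sits in group 4, so the d-electron count is 4 − 4 = 0. A d⁰ ion has no crystal-field stabilisation preference between square planar and tetrahedral, so four ligands adopt the sterically favoured tetrahedral geometry. → tetrahedral.

[HfBr4]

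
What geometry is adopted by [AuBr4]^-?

Summing ligand charges against the −1 overall charge gives an oxidation state of +3 for gold.
Au sits in group 11, so the d-electron count is 11 − 3 = 8.
With 4 monodentate ligands the coordination number is 4.
A 5d d⁸ ion has a large crystal-field splitting; square planar leaves the high-energy d_{x²−y²} orbital empty and maximises CFSE.

square planar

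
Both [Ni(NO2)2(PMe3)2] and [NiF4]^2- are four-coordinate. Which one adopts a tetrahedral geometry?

For [Ni(NO2)2(PMe3)2]: Ligand charges: each nitro (N-bound nitrite) is −1; trimethylphosphine is neutral. With an overall charge of 0 the nickel centre must be in the +2 oxidation state. Group 10 minus oxidation state 2 gives a d⁸ configuration. Nitro (N-bound nitrite) and trimethylphosphine are strong-field ligands (high in the spectrochemical series). A 3d d⁸ ion with strong-field ligands gains enough CFSE to favour square planar over tetrahedral. → square planar.
For [NiF4]^2-: Each fluoride is −1; balancing the −2 overall charge requires Ni(II). Nickel is a group-10 element; Ni(II) is therefore d⁸. Fluoride is a weak-field ligand. With weak-field ligands the CFSE gain from square planar is small, so a 3d d⁸ ion takes the sterically preferred tetrahedral geometry. → tetrahedral.

[NiF4]^2-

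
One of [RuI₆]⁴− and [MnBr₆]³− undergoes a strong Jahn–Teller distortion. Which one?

[MnBr₆]³−

[RuI₆]⁴−: Each iodide is −1; balancing the −4 overall charge requires Ru(II). Ruthenium is a group-8 element; Ru(II) is therefore d⁶. A 4d ion has a large Δₒ and is invariably low-spin. The d⁶ configuration leaves the e_g set evenly filled (or empty) — no strong Jahn–Teller driving force.
[MnBr₆]³−: Summing ligand charges against the −3 overall charge gives an oxidation state of +3 for manganese. Group 7 minus oxidation state 3 gives a d⁴ configuration. Bromide is a weak-field ligand for a first-row metal, so the complex is high-spin. The t₂g³e_g¹ (high-spin) configuration has an unevenly filled e_g set; the Jahn–Teller theorem predicts a tetragonal distortion (typically axial elongation) to lift the degeneracy.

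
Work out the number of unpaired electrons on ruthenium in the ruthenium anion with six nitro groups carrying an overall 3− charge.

1 unpaired electron

Ligand charges: each nitro (N-bound nitrite) is −1. With an overall charge of −3 the ruthenium centre must be in the +3 oxidation state.
Ruthenium is a group-8 element; Ru(III) is therefore d⁵.
The spin state decides the count: a 4d ion has a large Δₒ and is invariably low-spin.
An octahedral low-spin d⁵ ion is t₂g⁵e_g⁰, giving 1 unpaired electron.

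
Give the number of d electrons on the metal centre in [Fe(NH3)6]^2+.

d6

Ammonia is neutral; balancing the +2 overall charge requires Fe(II).
Fe sits in group 8, so the d-electron count is 8 − 2 = 6.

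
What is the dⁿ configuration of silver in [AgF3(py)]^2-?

d10

Ligand charges: each fluoride is −1; pyridine is neutral. With an overall charge of −2 the silver centre must be in the +1 oxidation state.
Silver is a group-11 element; Ag(I) is therefore d¹⁰.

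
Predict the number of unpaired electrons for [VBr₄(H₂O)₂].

1

Summing ligand charges against the 0 overall charge gives an oxidation state of +4 for vanadium.
V sits in group 5, so the d-electron count is 5 − 4 = 1.
In an octahedral field the d¹ configuration is t₂g¹e_g⁰ (only one arrangement possible), giving 1 unpaired electron.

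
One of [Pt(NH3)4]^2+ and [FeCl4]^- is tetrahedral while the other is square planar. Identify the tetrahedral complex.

[FeCl4]^-

For [Pt(NH3)4]^2+: Summing ligand charges against the +2 overall charge gives an oxidation state of +2 for platinum. Group 10 minus oxidation state 2 gives a d⁸ configuration. A 5d d⁸ ion has a large crystal-field splitting; square planar leaves the high-energy d_{x²−y²} orbital empty and maximises CFSE. → square planar.
For [FeCl4]^-: Ligand charges: each chloride is −1. With an overall charge of −1 the iron centre must be in the +3 oxidation state. Group 8 minus oxidation state 3 gives a d⁵ configuration. A high-spin d⁵ ion has zero CFSE in either geometry, so four ligands adopt the sterically favoured tetrahedral geometry. → tetrahedral.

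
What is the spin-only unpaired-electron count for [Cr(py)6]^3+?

3 unpaired electrons

Pyridine is neutral; balancing the +3 overall charge requires Cr(III).
Chromium is a group-6 element; Cr(III) is therefore d³.
In an octahedral field the d³ configuration is t₂g³e_g⁰ (only one arrangement possible), giving 3 unpaired electrons.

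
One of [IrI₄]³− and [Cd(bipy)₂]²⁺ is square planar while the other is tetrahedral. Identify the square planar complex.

For [IrI₄]³−: Summing ligand charges against the −3 overall charge gives an oxidation state of +1 for iridium. Iridium is a group-9 element; Ir(I) is therefore d⁸. A 5d d⁸ ion has a large crystal-field splitting; square planar leaves the high-energy d_{x²−y²} orbital empty and maximises CFSE. → square planar.
For [Cd(bipy)₂]²⁺: Summing ligand charges against the +2 overall charge gives an oxidation state of +2 for cadmium. Group 12 minus oxidation state 2 gives a d¹⁰ configuration. A d¹⁰ ion has no crystal-field stabilisation preference between square planar and tetrahedral, so four ligands adopt the sterically favoured tetrahedral geometry. → tetrahedral.

[IrI₄]³−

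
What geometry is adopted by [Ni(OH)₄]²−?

Summing ligand charges against the −2 overall charge gives an oxidation state of +2 for nickel.
Ni sits in group 10, so the d-electron count is 10 − 2 = 8.
With 4 monodentate ligands the coordination number is 4.
Hydroxide is a weak-field ligand.
With weak-field ligands the CFSE gain from square planar is small, so a 3d d⁸ ion takes the sterically preferred tetrahedral geometry.

tetrahedral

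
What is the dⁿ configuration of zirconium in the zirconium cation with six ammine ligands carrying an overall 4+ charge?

Ligand charges: ammonia is neutral. With an overall charge of +4 the zirconium centre must be in the +4 oxidation state.
Zirconium is a group-4 element; Zr(IV) is therefore d⁰.

d⁰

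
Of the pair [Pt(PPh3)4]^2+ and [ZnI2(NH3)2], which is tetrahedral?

For [Pt(PPh3)4]^2+: Ligand charges: triphenylphosphine is neutral. With an overall charge of +2 the platinum centre must be in the +2 oxidation state. Platinum is a group-10 element; Pt(II) is therefore d⁸. A 5d d⁸ ion has a large crystal-field splitting; square planar leaves the high-energy d_{x²−y²} orbital empty and maximises CFSE. → square planar.
For [ZnI2(NH3)2]: Ligand charges: each iodide is −1; ammonia is neutral. With an overall charge of 0 the zinc centre must be in the +2 oxidation state. Group 12 minus oxidation state 2 gives a d¹⁰ configuration. A d¹⁰ ion has no crystal-field stabilisation preference between square planar and tetrahedral, so four ligands adopt the sterically favoured tetrahedral geometry. → tetrahedral.

[ZnI2(NH3)2]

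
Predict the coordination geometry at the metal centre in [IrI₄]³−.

Ligand charges: each iodide is −1. With an overall charge of −3 the iridium centre must be in the +1 oxidation state.
Group 9 minus oxidation state 1 gives a d⁸ configuration.
With 4 monodentate ligands the coordination number is 4.
A 5d d⁸ ion has a large crystal-field splitting; square planar leaves the high-energy d_{x²−y²} orbital empty and maximises CFSE.

square planar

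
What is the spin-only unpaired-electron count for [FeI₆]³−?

5

Each iodide is −1; balancing the −3 overall charge requires Fe(III).
Fe sits in group 8, so the d-electron count is 8 − 3 = 5.
The spin state decides the count: Iodide is a weak-field ligand for a first-row metal, so the complex is high-spin.
An octahedral high-spin d⁵ ion is t₂g³e_g², giving 5 unpaired electrons.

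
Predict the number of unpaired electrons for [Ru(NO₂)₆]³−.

1 unpaired electron

Ligand charges: each nitro (N-bound nitrite) is −1. With an overall charge of −3 the ruthenium centre must be in the +3 oxidation state.
Ruthenium is a group-8 element; Ru(III) is therefore d⁵.
The spin state decides the count: a 4d ion has a large Δₒ and is invariably low-spin.
An octahedral low-spin d⁵ ion is t₂g⁵e_g⁰, giving 1 unpaired electron.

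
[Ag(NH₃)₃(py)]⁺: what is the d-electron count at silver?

Ligand charges: ammonia is neutral; pyridine is neutral. With an overall charge of +1 the silver centre must be in the +1 oxidation state.
Ag sits in group 11, so the d-electron count is 11 − 1 = 10.

d10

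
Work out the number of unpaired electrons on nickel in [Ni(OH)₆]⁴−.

2 unpaired electrons

Each hydroxide is −1; balancing the −4 overall charge requires Ni(II).
Ni sits in group 10, so the d-electron count is 10 − 2 = 8.
In an octahedral field the d⁸ configuration is t₂g⁶e_g² (only one arrangement possible), giving 2 unpaired electrons.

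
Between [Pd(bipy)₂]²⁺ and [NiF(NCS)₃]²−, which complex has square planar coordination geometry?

For [Pd(bipy)₂]²⁺: Ligand charges: 2,2′-bipyridine is neutral. With an overall charge of +2 the palladium centre must be in the +2 oxidation state. Palladium is a group-10 element; Pd(II) is therefore d⁸. A 4d d⁸ ion has a large crystal-field splitting; square planar leaves the high-energy d_{x²−y²} orbital empty and maximises CFSE. → square planar.
For [NiF(NCS)₃]²−: Each fluoride is −1; each isothiocyanate is −1; balancing the −2 overall charge requires Ni(II). Nickel is a group-10 element; Ni(II) is therefore d⁸. Fluoride and isothiocyanate are weak-field ligands. With weak-field ligands the CFSE gain from square planar is small, so a 3d d⁸ ion takes the sterically preferred tetrahedral geometry. → tetrahedral.

[Pd(bipy)₂]²⁺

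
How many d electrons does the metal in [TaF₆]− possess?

d0

Each fluoride is −1; balancing the −1 overall charge requires Ta(V).
Tantalum is a group-5 element; Ta(V) is therefore d⁰.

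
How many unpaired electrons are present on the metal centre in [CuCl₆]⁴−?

1 unpaired electron

Ligand charges: each chloride is −1. With an overall charge of −4 the copper centre must be in the +2 oxidation state.
Copper is a group-11 element; Cu(II) is therefore d⁹.
In an octahedral field the d⁹ configuration is t₂g⁶e_g³ (only one arrangement possible), giving 1 unpaired electron.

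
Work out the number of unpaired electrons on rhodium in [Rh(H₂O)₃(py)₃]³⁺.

0

Water is neutral; pyridine is neutral; balancing the +3 overall charge requires Rh(III).
Group 9 minus oxidation state 3 gives a d⁶ configuration.
The spin state decides the count: a 4d ion has a large Δₒ and is invariably low-spin.
An octahedral low-spin d⁶ ion is t₂g⁶e_g⁰, giving 0 unpaired electrons.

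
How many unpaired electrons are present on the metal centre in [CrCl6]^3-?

Summing ligand charges against the −3 overall charge gives an oxidation state of +3 for chromium.
Group 6 minus oxidation state 3 gives a d³ configuration.
In an octahedral field the d³ configuration is t₂g³e_g⁰ (only one arrangement possible), giving 3 unpaired electrons.

3 unpaired electrons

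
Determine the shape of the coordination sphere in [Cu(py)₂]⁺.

Ligand charges: pyridine is neutral. With an overall charge of +1 the copper centre must be in the +1 oxidation state.
Group 11 minus oxidation state 1 gives a d¹⁰ configuration.
Coordination number: 2.
A d¹⁰ ion with only two ligands adopts a linear arrangement (sp hybridisation; no CFSE preference).

linear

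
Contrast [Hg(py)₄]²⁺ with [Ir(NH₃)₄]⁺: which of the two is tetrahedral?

For [Hg(py)₄]²⁺: Ligand charges: pyridine is neutral. With an overall charge of +2 the mercury centre must be in the +2 oxidation state. Mercury is a group-12 element; Hg(II) is therefore d¹⁰. A d¹⁰ ion has no crystal-field stabilisation preference between square planar and tetrahedral, so four ligands adopt the sterically favoured tetrahedral geometry. → tetrahedral.
For [Ir(NH₃)₄]⁺: Ligand charges: ammonia is neutral. With an overall charge of +1 the iridium centre must be in the +1 oxidation state. Group 9 minus oxidation state 1 gives a d⁸ configuration. A 5d d⁸ ion has a large crystal-field splitting; square planar leaves the high-energy d_{x²−y²} orbital empty and maximises CFSE. → square planar.

[Hg(py)₄]²⁺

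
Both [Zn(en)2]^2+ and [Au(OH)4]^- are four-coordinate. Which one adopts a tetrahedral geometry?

[Zn(en)2]^2+

For [Zn(en)2]^2+: Ligand charges: ethylenediamine is neutral. With an overall charge of +2 the zinc centre must be in the +2 oxidation state. Zn sits in group 12, so the d-electron count is 12 − 2 = 10. A d¹⁰ ion has no crystal-field stabilisation preference between square planar and tetrahedral, so four ligands adopt the sterically favoured tetrahedral geometry. → tetrahedral.
For [Au(OH)4]^-: Ligand charges: each hydroxide is −1. With an overall charge of −1 the gold centre must be in the +3 oxidation state. Au sits in group 11, so the d-electron count is 11 − 3 = 8. A 5d d⁸ ion has a large crystal-field splitting; square planar leaves the high-energy d_{x²−y²} orbital empty and maximises CFSE. → square planar.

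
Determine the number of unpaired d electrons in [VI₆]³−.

2 unpaired electrons

Summing ligand charges against the −3 overall charge gives an oxidation state of +3 for vanadium.
V sits in group 5, so the d-electron count is 5 − 3 = 2.
In an octahedral field the d² configuration is t₂g²e_g⁰ (only one arrangement possible), giving 2 unpaired electrons.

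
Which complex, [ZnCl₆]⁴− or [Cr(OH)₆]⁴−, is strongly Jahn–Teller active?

[ZnCl₆]⁴−: Summing ligand charges against the −4 overall charge gives an oxidation state of +2 for zinc. Zn sits in group 12, so the d-electron count is 12 − 2 = 10. The d¹⁰ configuration leaves the e_g set evenly filled (or empty) — no strong Jahn–Teller driving force.
[Cr(OH)₆]⁴−: Summing ligand charges against the −4 overall charge gives an oxidation state of +2 for chromium. Chromium is a group-6 element; Cr(II) is therefore d⁴. Hydroxide is a weak-field ligand for a first-row metal, so the complex is high-spin. The t₂g³e_g¹ (high-spin) configuration has an unevenly filled e_g set; the Jahn–Teller theorem predicts a tetragonal distortion (typically axial elongation) to lift the degeneracy.

[Cr(OH)₆]⁴−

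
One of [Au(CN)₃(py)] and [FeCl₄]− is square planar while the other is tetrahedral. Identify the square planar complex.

For [Au(CN)₃(py)]: Summing ligand charges against the 0 overall charge gives an oxidation state of +3 for gold. Au sits in group 11, so the d-electron count is 11 − 3 = 8. A 5d d⁸ ion has a large crystal-field splitting; square planar leaves the high-energy d_{x²−y²} orbital empty and maximises CFSE. → square planar.
For [FeCl₄]−: Summing ligand charges against the −1 overall charge gives an oxidation state of +3 for iron. Group 8 minus oxidation state 3 gives a d⁵ configuration. A high-spin d⁵ ion has zero CFSE in either geometry, so four ligands adopt the sterically favoured tetrahedral geometry. → tetrahedral.

[Au(CN)₃(py)]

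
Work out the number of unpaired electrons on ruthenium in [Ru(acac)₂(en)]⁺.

1

Each acetylacetonate is −1; ethylenediamine is neutral; balancing the +1 overall charge requires Ru(III).
Ruthenium is a group-8 element; Ru(III) is therefore d⁵.
Counting donor atoms: 2×acetylacetonate (bidentate) → 4 donors; 1×ethylenediamine (bidentate) → 2 donors. Coordination number = 6.
The spin state decides the count: a 4d ion has a large Δₒ and is invariably low-spin.
An octahedral low-spin d⁵ ion is t₂g⁵e_g⁰, giving 1 unpaired electron.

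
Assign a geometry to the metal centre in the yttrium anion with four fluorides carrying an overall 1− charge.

Ligand charges: each fluoride is −1. With an overall charge of −1 the yttrium centre must be in the +3 oxidation state.
Group 3 minus oxidation state 3 gives a d⁰ configuration.
With 4 monodentate ligands the coordination number is 4.
A d⁰ ion has no crystal-field stabilisation preference between square planar and tetrahedral, so four ligands adopt the sterically favoured tetrahedral geometry.

tetrahedral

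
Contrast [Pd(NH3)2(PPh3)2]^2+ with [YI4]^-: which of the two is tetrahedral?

For [Pd(NH3)2(PPh3)2]^2+: Ammonia is neutral; triphenylphosphine is neutral; balancing the +2 overall charge requires Pd(II). Pd sits in group 10, so the d-electron count is 10 − 2 = 8. A 4d d⁸ ion has a large crystal-field splitting; square planar leaves the high-energy d_{x²−y²} orbital empty and maximises CFSE. → square planar.
For [YI4]^-: Ligand charges: each iodide is −1. With an overall charge of −1 the yttrium centre must be in the +3 oxidation state. Group 3 minus oxidation state 3 gives a d⁰ configuration. A d⁰ ion has no crystal-field stabilisation preference between square planar and tetrahedral, so four ligands adopt the sterically favoured tetrahedral geometry. → tetrahedral.

[YI4]^-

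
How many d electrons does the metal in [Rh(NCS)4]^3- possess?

Each isothiocyanate is −1; balancing the −3 overall charge requires Rh(I).
Group 9 minus oxidation state 1 gives a d⁸ configuration.

d⁸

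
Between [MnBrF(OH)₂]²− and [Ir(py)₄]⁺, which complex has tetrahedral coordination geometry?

[MnBrF(OH)₂]²−

For [MnBrF(OH)₂]²−: Summing ligand charges against the −2 overall charge gives an oxidation state of +2 for manganese. Mn sits in group 7, so the d-electron count is 7 − 2 = 5. A high-spin d⁵ ion has zero CFSE in either geometry, so four ligands adopt the sterically favoured tetrahedral geometry. → tetrahedral.
For [Ir(py)₄]⁺: Ligand charges: pyridine is neutral. With an overall charge of +1 the iridium centre must be in the +1 oxidation state. Ir sits in group 9, so the d-electron count is 9 − 1 = 8. A 5d d⁸ ion has a large crystal-field splitting; square planar leaves the high-energy d_{x²−y²} orbital empty and maximises CFSE. → square planar.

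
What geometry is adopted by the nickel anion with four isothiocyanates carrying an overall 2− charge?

tetrahedral

Summing ligand charges against the −2 overall charge gives an oxidation state of +2 for nickel.
Nickel is a group-10 element; Ni(II) is therefore d⁸.
With 4 monodentate ligands the coordination number is 4.
Isothiocyanate is a weak-field ligand.
With weak-field ligands the CFSE gain from square planar is small, so a 3d d⁸ ion takes the sterically preferred tetrahedral geometry.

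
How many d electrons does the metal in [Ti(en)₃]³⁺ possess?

d1

Ethylenediamine is neutral; balancing the +3 overall charge requires Ti(III).
Ti sits in group 4, so the d-electron count is 4 − 3 = 1.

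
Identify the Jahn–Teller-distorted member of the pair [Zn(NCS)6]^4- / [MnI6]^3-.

[MnI6]^3-

[Zn(NCS)6]^4-: Ligand charges: each isothiocyanate is −1. With an overall charge of −4 the zinc centre must be in the +2 oxidation state. Group 12 minus oxidation state 2 gives a d¹⁰ configuration. The d¹⁰ configuration leaves the e_g set evenly filled (or empty) — no strong Jahn–Teller driving force.
[MnI6]^3-: Ligand charges: each iodide is −1. With an overall charge of −3 the manganese centre must be in the +3 oxidation state. Manganese is a group-7 element; Mn(III) is therefore d⁴. Iodide is a weak-field ligand for a first-row metal, so the complex is high-spin. The t₂g³e_g¹ (high-spin) configuration has an unevenly filled e_g set; the Jahn–Teller theorem predicts a tetragonal distortion (typically axial elongation) to lift the degeneracy.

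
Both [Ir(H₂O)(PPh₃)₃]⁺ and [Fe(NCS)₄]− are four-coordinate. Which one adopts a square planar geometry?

For [Ir(H₂O)(PPh₃)₃]⁺: Ligand charges: water is neutral; triphenylphosphine is neutral. With an overall charge of +1 the iridium centre must be in the +1 oxidation state. Ir sits in group 9, so the d-electron count is 9 − 1 = 8. A 5d d⁸ ion has a large crystal-field splitting; square planar leaves the high-energy d_{x²−y²} orbital empty and maximises CFSE. → square planar.
For [Fe(NCS)₄]−: Summing ligand charges against the −1 overall charge gives an oxidation state of +3 for iron. Iron is a group-8 element; Fe(III) is therefore d⁵. A high-spin d⁵ ion has zero CFSE in either geometry, so four ligands adopt the sterically favoured tetrahedral geometry. → tetrahedral.

[Ir(H₂O)(PPh₃)₃]⁺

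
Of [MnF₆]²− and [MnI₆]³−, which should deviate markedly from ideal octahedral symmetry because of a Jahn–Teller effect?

[MnI₆]³−

[MnF₆]²−: Summing ligand charges against the −2 overall charge gives an oxidation state of +4 for manganese. Group 7 minus oxidation state 4 gives a d³ configuration. The d³ configuration leaves the e_g set evenly filled (or empty) — no strong Jahn–Teller driving force.
[MnI₆]³−: Ligand charges: each iodide is −1. With an overall charge of −3 the manganese centre must be in the +3 oxidation state. Manganese is a group-7 element; Mn(III) is therefore d⁴. Iodide is a weak-field ligand for a first-row metal, so the complex is high-spin. The t₂g³e_g¹ (high-spin) configuration has an unevenly filled e_g set; the Jahn–Teller theorem predicts a tetragonal distortion (typically axial elongation) to lift the degeneracy.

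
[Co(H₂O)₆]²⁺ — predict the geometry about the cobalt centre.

octahedral

Ligand charges: water is neutral. With an overall charge of +2 the cobalt centre must be in the +2 oxidation state.
Cobalt is a group-9 element; Co(II) is therefore d⁷.
Coordination number: 6.
Six donors around a single metal centre give an octahedral coordination sphere.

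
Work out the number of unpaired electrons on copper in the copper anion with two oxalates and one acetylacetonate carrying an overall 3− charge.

1 unpaired electron

Ligand charges: each oxalate is −2; each acetylacetonate is −1. With an overall charge of −3 the copper centre must be in the +2 oxidation state.
Cu sits in group 11, so the d-electron count is 11 − 2 = 9.
Counting donor atoms: 2×oxalate (bidentate) → 4 donors; 1×acetylacetonate (bidentate) → 2 donors. Coordination number = 6.
In an octahedral field the d⁹ configuration is t₂g⁶e_g³ (only one arrangement possible), giving 1 unpaired electron.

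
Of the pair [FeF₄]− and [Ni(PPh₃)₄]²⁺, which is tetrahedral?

For [FeF₄]−: Each fluoride is −1; balancing the −1 overall charge requires Fe(III). Iron is a group-8 element; Fe(III) is therefore d⁵. A high-spin d⁵ ion has zero CFSE in either geometry, so four ligands adopt the sterically favoured tetrahedral geometry. → tetrahedral.
For [Ni(PPh₃)₄]²⁺: Ligand charges: triphenylphosphine is neutral. With an overall charge of +2 the nickel centre must be in the +2 oxidation state. Ni sits in group 10, so the d-electron count is 10 − 2 = 8. Triphenylphosphine is a strong-field ligand (high in the spectrochemical series). A 3d d⁸ ion with strong-field ligands gains enough CFSE to favour square planar over tetrahedral. → square planar.

[FeF₄]−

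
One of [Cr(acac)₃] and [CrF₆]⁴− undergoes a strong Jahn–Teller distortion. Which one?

[Cr(acac)₃]: Ligand charges: each acetylacetonate is −1. With an overall charge of 0 the chromium centre must be in the +3 oxidation state. Chromium is a group-6 element; Cr(III) is therefore d³. The d³ configuration leaves the e_g set evenly filled (or empty) — no strong Jahn–Teller driving force.
[CrF₆]⁴−: Each fluoride is −1; balancing the −4 overall charge requires Cr(II). Chromium is a group-6 element; Cr(II) is therefore d⁴. Fluoride is a weak-field ligand for a first-row metal, so the complex is high-spin. The t₂g³e_g¹ (high-spin) configuration has an unevenly filled e_g set; the Jahn–Teller theorem predicts a tetragonal distortion (typically axial elongation) to lift the degeneracy.

[CrF₆]⁴−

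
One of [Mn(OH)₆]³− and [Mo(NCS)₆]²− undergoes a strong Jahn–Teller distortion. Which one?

[Mn(OH)₆]³−

[Mn(OH)₆]³−: Ligand charges: each hydroxide is −1. With an overall charge of −3 the manganese centre must be in the +3 oxidation state. Manganese is a group-7 element; Mn(III) is therefore d⁴. Hydroxide is a weak-field ligand for a first-row metal, so the complex is high-spin. The t₂g³e_g¹ (high-spin) configuration has an unevenly filled e_g set; the Jahn–Teller theorem predicts a tetragonal distortion (typically axial elongation) to lift the degeneracy.
[Mo(NCS)₆]²−: Ligand charges: each isothiocyanate is −1. With an overall charge of −2 the molybdenum centre must be in the +4 oxidation state. Group 6 minus oxidation state 4 gives a d² configuration. The d² configuration leaves the e_g set evenly filled (or empty) — no strong Jahn–Teller driving force.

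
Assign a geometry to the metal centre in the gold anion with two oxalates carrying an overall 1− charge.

square planar

Each oxalate is −2; balancing the −1 overall charge requires Au(III).
Gold is a group-11 element; Au(III) is therefore d⁸.
Counting donor atoms: 2×oxalate (bidentate) → 4 donors. Coordination number = 4.
A 5d d⁸ ion has a large crystal-field splitting; square planar leaves the high-energy d_{x²−y²} orbital empty and maximises CFSE.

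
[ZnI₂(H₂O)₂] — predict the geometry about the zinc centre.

Summing ligand charges against the 0 overall charge gives an oxidation state of +2 for zinc.
Zinc is a group-12 element; Zn(II) is therefore d¹⁰.
Coordination number: 4.
A d¹⁰ ion has no crystal-field stabilisation preference between square planar and tetrahedral, so four ligands adopt the sterically favoured tetrahedral geometry.

tetrahedral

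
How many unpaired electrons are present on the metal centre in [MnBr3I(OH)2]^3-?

4 unpaired electrons

Summing ligand charges against the −3 overall charge gives an oxidation state of +3 for manganese.
Manganese is a group-7 element; Mn(III) is therefore d⁴.
The spin state decides the count: Bromide, hydroxide, and iodide are weak-field ligands for a first-row metal, so the complex is high-spin.
An octahedral high-spin d⁴ ion is t₂g³e_g¹, giving 4 unpaired electrons.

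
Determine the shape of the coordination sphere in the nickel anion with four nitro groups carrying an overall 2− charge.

Ligand charges: each nitro (N-bound nitrite) is −1. With an overall charge of −2 the nickel centre must be in the +2 oxidation state.
Group 10 minus oxidation state 2 gives a d⁸ configuration.
With 4 monodentate ligands the coordination number is 4.
Nitro (N-bound nitrite) is a strong-field ligand (high in the spectrochemical series).
A 3d d⁸ ion with strong-field ligands gains enough CFSE to favour square planar over tetrahedral.

square planar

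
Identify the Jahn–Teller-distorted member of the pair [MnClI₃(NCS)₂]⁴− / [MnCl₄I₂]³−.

[MnCl₄I₂]³−

[MnClI₃(NCS)₂]⁴−: Summing ligand charges against the −4 overall charge gives an oxidation state of +2 for manganese. Group 7 minus oxidation state 2 gives a d⁵ configuration. Chloride, iodide, and isothiocyanate are weak-field ligands for a first-row metal, so the complex is high-spin. The d⁵ configuration leaves the e_g set evenly filled (or empty) — no strong Jahn–Teller driving force.
[MnCl₄I₂]³−: Ligand charges: each chloride is −1; each iodide is −1. With an overall charge of −3 the manganese centre must be in the +3 oxidation state. Manganese is a group-7 element; Mn(III) is therefore d⁴. Chloride and iodide are weak-field ligands for a first-row metal, so the complex is high-spin. The t₂g³e_g¹ (high-spin) configuration has an unevenly filled e_g set; the Jahn–Teller theorem predicts a tetragonal distortion (typically axial elongation) to lift the degeneracy.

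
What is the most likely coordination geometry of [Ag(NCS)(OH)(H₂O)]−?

trigonal planar

Ligand charges: each isothiocyanate is −1; each hydroxide is −1; water is neutral. With an overall charge of −1 the silver centre must be in the +1 oxidation state.
Silver is a group-11 element; Ag(I) is therefore d¹⁰.
Coordination number: 3.
Three ligands around a d¹⁰ centre minimise repulsion in a trigonal-planar arrangement.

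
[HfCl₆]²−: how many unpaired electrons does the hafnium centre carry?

0 unpaired electrons

Ligand charges: each chloride is −1. With an overall charge of −2 the hafnium centre must be in the +4 oxidation state.
Hafnium is a group-4 element; Hf(IV) is therefore d⁰.
In an octahedral field the d⁰ configuration is t₂g⁰e_g⁰, giving 0 unpaired electrons.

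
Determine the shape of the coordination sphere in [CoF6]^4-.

Each fluoride is −1; balancing the −4 overall charge requires Co(II).
Group 9 minus oxidation state 2 gives a d⁷ configuration.
With 6 monodentate ligands the coordination number is 6.
Six donors around a single metal centre give an octahedral coordination sphere.

octahedral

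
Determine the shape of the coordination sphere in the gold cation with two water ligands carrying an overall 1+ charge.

linear

Summing ligand charges against the +1 overall charge gives an oxidation state of +1 for gold.
Group 11 minus oxidation state 1 gives a d¹⁰ configuration.
Coordination number: 2.
A d¹⁰ ion with only two ligands adopts a linear arrangement (sp hybridisation; no CFSE preference).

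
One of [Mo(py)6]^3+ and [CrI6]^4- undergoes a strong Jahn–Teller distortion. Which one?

[Mo(py)6]^3+: Ligand charges: pyridine is neutral. With an overall charge of +3 the molybdenum centre must be in the +3 oxidation state. Group 6 minus oxidation state 3 gives a d³ configuration. The d³ configuration leaves the e_g set evenly filled (or empty) — no strong Jahn–Teller driving force.
[CrI6]^4-: Each iodide is −1; balancing the −4 overall charge requires Cr(II). Chromium is a group-6 element; Cr(II) is therefore d⁴. Iodide is a weak-field ligand for a first-row metal, so the complex is high-spin. The t₂g³e_g¹ (high-spin) configuration has an unevenly filled e_g set; the Jahn–Teller theorem predicts a tetragonal distortion (typically axial elongation) to lift the degeneracy.

[CrI6]^4-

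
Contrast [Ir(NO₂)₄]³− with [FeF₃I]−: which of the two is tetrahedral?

For [Ir(NO₂)₄]³−: Ligand charges: each nitro (N-bound nitrite) is −1. With an overall charge of −3 the iridium centre must be in the +1 oxidation state. Group 9 minus oxidation state 1 gives a d⁸ configuration. A 5d d⁸ ion has a large crystal-field splitting; square planar leaves the high-energy d_{x²−y²} orbital empty and maximises CFSE. → square planar.
For [FeF₃I]−: Each fluoride is −1; each iodide is −1; balancing the −1 overall charge requires Fe(III). Group 8 minus oxidation state 3 gives a d⁵ configuration. A high-spin d⁵ ion has zero CFSE in either geometry, so four ligands adopt the sterically favoured tetrahedral geometry. → tetrahedral.

[FeF₃I]−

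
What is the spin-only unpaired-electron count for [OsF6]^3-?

1

Each fluoride is −1; balancing the −3 overall charge requires Os(III).
Group 8 minus oxidation state 3 gives a d⁵ configuration.
The spin state decides the count: a 5d ion has a large Δₒ and is invariably low-spin.
An octahedral low-spin d⁵ ion is t₂g⁵e_g⁰, giving 1 unpaired electron.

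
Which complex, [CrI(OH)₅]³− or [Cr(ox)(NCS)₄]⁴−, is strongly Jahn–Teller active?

[CrI(OH)₅]³−: Each iodide is −1; each hydroxide is −1; balancing the −3 overall charge requires Cr(III). Chromium is a group-6 element; Cr(III) is therefore d³. The d³ configuration leaves the e_g set evenly filled (or empty) — no strong Jahn–Teller driving force.
[Cr(ox)(NCS)₄]⁴−: Summing ligand charges against the −4 overall charge gives an oxidation state of +2 for chromium. Group 6 minus oxidation state 2 gives a d⁴ configuration. Isothiocyanate and oxalate are weak-field ligands for a first-row metal, so the complex is high-spin. The t₂g³e_g¹ (high-spin) configuration has an unevenly filled e_g set; the Jahn–Teller theorem predicts a tetragonal distortion (typically axial elongation) to lift the degeneracy.

[Cr(ox)(NCS)₄]⁴−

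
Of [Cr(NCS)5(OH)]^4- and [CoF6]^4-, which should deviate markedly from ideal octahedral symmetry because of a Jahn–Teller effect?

[Cr(NCS)5(OH)]^4-

[Cr(NCS)5(OH)]^4-: Each isothiocyanate is −1; each hydroxide is −1; balancing the −4 overall charge requires Cr(II). Group 6 minus oxidation state 2 gives a d⁴ configuration. Hydroxide and isothiocyanate are weak-field ligands for a first-row metal, so the complex is high-spin. The t₂g³e_g¹ (high-spin) configuration has an unevenly filled e_g set; the Jahn–Teller theorem predicts a tetragonal distortion (typically axial elongation) to lift the degeneracy.
[CoF6]^4-: Each fluoride is −1; balancing the −4 overall charge requires Co(II). Cobalt is a group-9 element; Co(II) is therefore d⁷. Fluoride is a weak-field ligand for a first-row metal, so the complex is high-spin. The d⁷ configuration leaves the e_g set evenly filled (or empty) — no strong Jahn–Teller driving force.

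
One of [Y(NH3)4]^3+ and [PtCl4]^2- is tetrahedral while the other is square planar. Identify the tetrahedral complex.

[Y(NH3)4]^3+

For [Y(NH3)4]^3+: Summing ligand charges against the +3 overall charge gives an oxidation state of +3 for yttrium. Yttrium is a group-3 element; Y(III) is therefore d⁰. A d⁰ ion has no crystal-field stabilisation preference between square planar and tetrahedral, so four ligands adopt the sterically favoured tetrahedral geometry. → tetrahedral.
For [PtCl4]^2-: Ligand charges: each chloride is −1. With an overall charge of −2 the platinum centre must be in the +2 oxidation state. Group 10 minus oxidation state 2 gives a d⁸ configuration. A 5d d⁸ ion has a large crystal-field splitting; square planar leaves the high-energy d_{x²−y²} orbital empty and maximises CFSE. → square planar.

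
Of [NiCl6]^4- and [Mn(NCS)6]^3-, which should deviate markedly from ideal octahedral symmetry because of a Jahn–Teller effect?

[NiCl6]^4-: Summing ligand charges against the −4 overall charge gives an oxidation state of +2 for nickel. Ni sits in group 10, so the d-electron count is 10 − 2 = 8. The d⁸ configuration leaves the e_g set evenly filled (or empty) — no strong Jahn–Teller driving force.
[Mn(NCS)6]^3-: Each isothiocyanate is −1; balancing the −3 overall charge requires Mn(III). Manganese is a group-7 element; Mn(III) is therefore d⁴. Isothiocyanate is a weak-field ligand for a first-row metal, so the complex is high-spin. The t₂g³e_g¹ (high-spin) configuration has an unevenly filled e_g set; the Jahn–Teller theorem predicts a tetragonal distortion (typically axial elongation) to lift the degeneracy.

[Mn(NCS)6]^3-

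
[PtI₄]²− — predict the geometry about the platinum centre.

Summing ligand charges against the −2 overall charge gives an oxidation state of +2 for platinum.
Platinum is a group-10 element; Pt(II) is therefore d⁸.
Coordination number: 4.
A 5d d⁸ ion has a large crystal-field splitting; square planar leaves the high-energy d_{x²−y²} orbital empty and maximises CFSE.

square planar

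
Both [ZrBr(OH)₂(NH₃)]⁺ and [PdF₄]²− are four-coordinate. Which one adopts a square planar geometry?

[PdF₄]²−

For [ZrBr(OH)₂(NH₃)]⁺: Each bromide is −1; each hydroxide is −1; ammonia is neutral; balancing the +1 overall charge requires Zr(IV). Zirconium is a group-4 element; Zr(IV) is therefore d⁰. A d⁰ ion has no crystal-field stabilisation preference between square planar and tetrahedral, so four ligands adopt the sterically favoured tetrahedral geometry. → tetrahedral.
For [PdF₄]²−: Each fluoride is −1; balancing the −2 overall charge requires Pd(II). Group 10 minus oxidation state 2 gives a d⁸ configuration. A 4d d⁸ ion has a large crystal-field splitting; square planar leaves the high-energy d_{x²−y²} orbital empty and maximises CFSE. → square planar.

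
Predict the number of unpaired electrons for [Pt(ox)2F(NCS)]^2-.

Each oxalate is −2; each fluoride is −1; each isothiocyanate is −1; balancing the −2 overall charge requires Pt(IV).
Pt sits in group 10, so the d-electron count is 10 − 4 = 6.
Counting donor atoms: 2×oxalate (bidentate) → 4 donors; 1×fluoride (monodentate) → 1 donor; 1×isothiocyanate (monodentate) → 1 donor. Coordination number = 6.
The spin state decides the count: a 5d ion has a large Δₒ and is invariably low-spin.
An octahedral low-spin d⁶ ion is t₂g⁶e_g⁰, giving 0 unpaired electrons.

0 unpaired electrons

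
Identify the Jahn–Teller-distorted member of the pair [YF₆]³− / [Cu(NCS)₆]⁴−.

[YF₆]³−: Each fluoride is −1; balancing the −3 overall charge requires Y(III). Group 3 minus oxidation state 3 gives a d⁰ configuration. The d⁰ configuration leaves the e_g set evenly filled (or empty) — no strong Jahn–Teller driving force.
[Cu(NCS)₆]⁴−: Summing ligand charges against the −4 overall charge gives an oxidation state of +2 for copper. Copper is a group-11 element; Cu(II) is therefore d⁹. The t₂g⁶e_g³ configuration has an unevenly filled e_g set; the Jahn–Teller theorem predicts a tetragonal distortion (typically axial elongation) to lift the degeneracy.

[Cu(NCS)₆]⁴−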